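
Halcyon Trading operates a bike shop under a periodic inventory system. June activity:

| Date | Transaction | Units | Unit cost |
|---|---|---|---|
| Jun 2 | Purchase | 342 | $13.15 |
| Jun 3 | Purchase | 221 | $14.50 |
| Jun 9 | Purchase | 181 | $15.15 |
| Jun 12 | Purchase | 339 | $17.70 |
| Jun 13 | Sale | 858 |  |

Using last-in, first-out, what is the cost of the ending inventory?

Jun 13, 858 sold [LIFO — newest first]: 339 @ $17.70 + 181 @ $15.15 + 221 @ $14.50 + 117 @ $13.15 = $13,485.50
Ending inventory: 225 @ $13.15 = $2,958.75

Ending inventory = $2,958.75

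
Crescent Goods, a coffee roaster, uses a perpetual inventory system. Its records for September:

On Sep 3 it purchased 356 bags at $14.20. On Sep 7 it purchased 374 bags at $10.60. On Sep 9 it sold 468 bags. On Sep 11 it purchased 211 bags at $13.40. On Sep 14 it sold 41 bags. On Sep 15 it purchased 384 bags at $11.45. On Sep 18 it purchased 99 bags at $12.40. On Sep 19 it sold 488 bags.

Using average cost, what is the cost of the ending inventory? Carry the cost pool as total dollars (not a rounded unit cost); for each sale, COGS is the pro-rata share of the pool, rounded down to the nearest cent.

After Sep 3: 356 on hand, pool $5,055.20 (≈ $14.2000 each)
After Sep 7: 730 on hand, pool $9,019.60 (≈ $12.3556 each)
Sep 9, sell 468: 468/730 × $9,019.60 → $5,782.42
After Sep 11: 473 on hand, pool $6,064.58 (≈ $12.8215 each)
Sep 14, sell 41: 41/473 × $6,064.58 → $525.68
After Sep 15: 816 on hand, pool $9,935.70 (≈ $12.1761 each)
After Sep 18: 915 on hand, pool $11,163.30 (≈ $12.2003 each)
Sep 19, sell 488: 488/915 × $11,163.30 → $5,953.76
Total COGS = $5,782.42 + $525.68 + $5,953.76 = $12,261.86
Ending inventory (cost pool remaining) = $5,209.54
Check: goods available $17,471.40 = COGS $12,261.86 + ending $5,209.54

Ending inventory = $5,209.54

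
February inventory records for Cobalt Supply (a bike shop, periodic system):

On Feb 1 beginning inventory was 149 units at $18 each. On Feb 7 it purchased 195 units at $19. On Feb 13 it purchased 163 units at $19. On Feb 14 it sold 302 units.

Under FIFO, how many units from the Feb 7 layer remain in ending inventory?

Feb 14, 302 sold [FIFO — oldest first]: 149 @ $18 + 153 @ $19 = $5,589
Ending inventory: 42 @ $19 + 163 @ $19 = $3,895

42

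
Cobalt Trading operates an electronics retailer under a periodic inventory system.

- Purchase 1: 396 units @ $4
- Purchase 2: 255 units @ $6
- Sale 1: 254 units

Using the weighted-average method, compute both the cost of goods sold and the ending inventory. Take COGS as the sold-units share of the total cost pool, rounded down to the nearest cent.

COGS = $1,214.98; ending inventory = $1,899.02

Sale 1, sell 254: 254/651 × $3,114.00 → $1,214.98
Ending inventory (cost pool remaining) = $1,899.02
Check: goods available $3,114.00 = COGS $1,214.98 + ending $1,899.02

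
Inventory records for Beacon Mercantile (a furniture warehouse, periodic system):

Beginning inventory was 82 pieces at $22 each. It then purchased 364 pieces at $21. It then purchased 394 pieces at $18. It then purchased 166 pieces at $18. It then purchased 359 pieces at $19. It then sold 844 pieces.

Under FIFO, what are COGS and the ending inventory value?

Sale 1 (844) [FIFO — oldest first]: 82 @ $22 + 364 @ $21 + 394 @ $18 + 4 @ $18 = $16,612
Ending inventory: 162 @ $18 + 359 @ $19 = $9,737

COGS = $16,612; ending inventory = $9,737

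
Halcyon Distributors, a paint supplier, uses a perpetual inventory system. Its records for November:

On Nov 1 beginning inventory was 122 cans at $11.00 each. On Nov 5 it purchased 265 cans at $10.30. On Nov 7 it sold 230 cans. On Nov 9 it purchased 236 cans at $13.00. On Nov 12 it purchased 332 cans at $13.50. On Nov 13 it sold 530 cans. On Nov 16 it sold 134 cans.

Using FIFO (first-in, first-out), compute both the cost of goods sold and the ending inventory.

COGS = $10,798.00; ending inventory = $823.50

Nov 7, 230 sold [FIFO — oldest first]: 122 @ $11.00 + 108 @ $10.30 = $2,454.40
Nov 13, 530 sold [FIFO — oldest first]: 157 @ $10.30 + 236 @ $13.00 + 137 @ $13.50 = $6,534.60
Nov 16, 134 sold [FIFO — oldest first]: 134 @ $13.50 = $1,809.00
Total COGS = $2,454.40 + $6,534.60 + $1,809.00 = $10,798.00
Ending inventory: 61 @ $13.50 = $823.50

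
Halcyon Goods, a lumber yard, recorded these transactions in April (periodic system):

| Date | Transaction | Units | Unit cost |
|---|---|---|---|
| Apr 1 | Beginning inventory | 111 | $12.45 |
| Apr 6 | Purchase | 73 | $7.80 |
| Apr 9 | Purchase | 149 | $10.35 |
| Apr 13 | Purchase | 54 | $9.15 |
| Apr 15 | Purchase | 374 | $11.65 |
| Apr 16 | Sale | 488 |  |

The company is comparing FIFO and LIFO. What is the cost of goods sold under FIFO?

FIFO COGS: 111 @ $12.45 + 73 @ $7.80 + 149 @ $10.35 + 54 @ $9.15 + 101 @ $11.65 = $5,164.25
LIFO COGS: 374 @ $11.65 + 54 @ $9.15 + 60 @ $10.35 = $5,472.20

COGS = $5,164.25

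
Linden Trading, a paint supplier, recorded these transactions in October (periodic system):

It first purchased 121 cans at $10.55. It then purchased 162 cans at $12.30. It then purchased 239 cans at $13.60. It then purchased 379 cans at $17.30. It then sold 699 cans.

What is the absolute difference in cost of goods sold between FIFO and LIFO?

FIFO COGS: 121 @ $10.55 + 162 @ $12.30 + 239 @ $13.60 + 177 @ $17.30 = $9,581.65
LIFO COGS: 379 @ $17.30 + 239 @ $13.60 + 81 @ $12.30 = $10,803.40
Difference = |$9,581.65 − $10,803.40| = $1,221.75

$1,221.75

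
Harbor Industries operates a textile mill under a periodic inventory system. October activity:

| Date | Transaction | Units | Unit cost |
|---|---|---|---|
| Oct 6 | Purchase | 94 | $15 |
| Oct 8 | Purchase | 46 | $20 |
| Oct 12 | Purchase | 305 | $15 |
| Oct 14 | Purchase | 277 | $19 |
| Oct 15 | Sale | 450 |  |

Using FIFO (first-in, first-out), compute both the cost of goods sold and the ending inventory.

Oct 15, 450 sold [FIFO — oldest first]: 94 @ $15 + 46 @ $20 + 305 @ $15 + 5 @ $19 = $7,000
Ending inventory: 272 @ $19 = $5,168

COGS = $7,000; ending inventory = $5,168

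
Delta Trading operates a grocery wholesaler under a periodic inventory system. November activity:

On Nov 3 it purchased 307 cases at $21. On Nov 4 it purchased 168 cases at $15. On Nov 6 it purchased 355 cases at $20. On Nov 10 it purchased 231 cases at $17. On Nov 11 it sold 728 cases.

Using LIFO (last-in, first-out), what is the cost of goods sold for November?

Nov 11, 728 sold [LIFO — newest first]: 231 @ $17 + 355 @ $20 + 142 @ $15 = $13,157
Ending inventory: 307 @ $21 + 26 @ $15 = $6,837

COGS = $13,157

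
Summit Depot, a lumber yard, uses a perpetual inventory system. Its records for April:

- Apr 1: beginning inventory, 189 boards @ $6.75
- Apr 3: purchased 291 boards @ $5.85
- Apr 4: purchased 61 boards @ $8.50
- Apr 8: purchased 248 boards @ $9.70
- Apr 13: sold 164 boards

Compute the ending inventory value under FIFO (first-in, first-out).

Ending inventory = $4,795.20

Apr 13, 164 sold [FIFO — oldest first]: 164 @ $6.75 = $1,107.00
Ending inventory: 25 @ $6.75 + 291 @ $5.85 + 61 @ $8.50 + 248 @ $9.70 = $4,795.20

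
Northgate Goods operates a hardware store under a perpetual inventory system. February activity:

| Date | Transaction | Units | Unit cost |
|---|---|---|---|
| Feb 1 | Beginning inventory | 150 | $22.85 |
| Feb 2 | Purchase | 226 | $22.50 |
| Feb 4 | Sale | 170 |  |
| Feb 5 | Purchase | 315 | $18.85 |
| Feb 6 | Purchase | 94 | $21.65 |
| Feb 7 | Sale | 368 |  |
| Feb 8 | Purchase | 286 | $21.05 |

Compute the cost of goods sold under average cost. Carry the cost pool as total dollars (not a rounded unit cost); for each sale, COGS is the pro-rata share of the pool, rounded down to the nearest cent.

After Feb 1: 150 on hand, pool $3,427.50 (≈ $22.8500 each)
After Feb 2: 376 on hand, pool $8,512.50 (≈ $22.6396 each)
Feb 4, sell 170: 170/376 × $8,512.50 → $3,848.73
After Feb 5: 521 on hand, pool $10,601.52 (≈ $20.3484 each)
After Feb 6: 615 on hand, pool $12,636.62 (≈ $20.5473 each)
Feb 7, sell 368: 368/615 × $12,636.62 → $7,561.42
After Feb 8: 533 on hand, pool $11,095.50 (≈ $20.8171 each)
Total COGS = $3,848.73 + $7,561.42 = $11,410.15
Ending inventory (cost pool remaining) = $11,095.50

COGS = $11,410.15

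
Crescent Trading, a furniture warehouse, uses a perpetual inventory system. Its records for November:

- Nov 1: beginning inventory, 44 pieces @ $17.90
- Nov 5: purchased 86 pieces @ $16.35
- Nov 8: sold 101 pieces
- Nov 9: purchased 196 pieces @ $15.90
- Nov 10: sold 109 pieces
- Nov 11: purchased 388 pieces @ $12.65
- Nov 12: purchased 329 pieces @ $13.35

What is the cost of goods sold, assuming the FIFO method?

COGS = $3,465.70

Nov 8, 101 sold [FIFO — oldest first]: 44 @ $17.90 + 57 @ $16.35 = $1,719.55
Nov 10, 109 sold [FIFO — oldest first]: 29 @ $16.35 + 80 @ $15.90 = $1,746.15
Total COGS = $1,719.55 + $1,746.15 = $3,465.70
Ending inventory: 116 @ $15.90 + 388 @ $12.65 + 329 @ $13.35 = $11,144.75
Check: goods available $14,610.45 = COGS $3,465.70 + ending $11,144.75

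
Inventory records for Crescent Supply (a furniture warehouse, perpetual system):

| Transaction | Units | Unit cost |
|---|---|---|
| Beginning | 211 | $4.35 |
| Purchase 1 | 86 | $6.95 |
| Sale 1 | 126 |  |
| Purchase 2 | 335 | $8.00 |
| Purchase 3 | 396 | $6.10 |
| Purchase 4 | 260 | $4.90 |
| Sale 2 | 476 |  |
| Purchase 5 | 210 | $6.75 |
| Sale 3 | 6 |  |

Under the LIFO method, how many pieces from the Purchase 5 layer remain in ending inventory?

Sale 1 (126) [LIFO — newest first]: 86 @ $6.95 + 40 @ $4.35 = $771.70
Sale 2 (476) [LIFO — newest first]: 260 @ $4.90 + 216 @ $6.10 = $2,591.60
Sale 3 (6) [LIFO — newest first]: 6 @ $6.75 = $40.50
Total COGS = $771.70 + $2,591.60 + $40.50 = $3,403.80
Ending inventory: 171 @ $4.35 + 335 @ $8.00 + 180 @ $6.10 + 204 @ $6.75 = $5,898.85

204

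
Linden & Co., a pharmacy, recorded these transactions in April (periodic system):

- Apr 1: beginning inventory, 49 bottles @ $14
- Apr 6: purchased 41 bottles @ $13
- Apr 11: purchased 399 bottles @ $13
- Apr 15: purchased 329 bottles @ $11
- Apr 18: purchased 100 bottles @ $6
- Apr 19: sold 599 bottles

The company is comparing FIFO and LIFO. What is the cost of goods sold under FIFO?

FIFO COGS: 49 @ $14 + 41 @ $13 + 399 @ $13 + 110 @ $11 = $7,616
LIFO COGS: 100 @ $6 + 329 @ $11 + 170 @ $13 = $6,429

COGS = $7,616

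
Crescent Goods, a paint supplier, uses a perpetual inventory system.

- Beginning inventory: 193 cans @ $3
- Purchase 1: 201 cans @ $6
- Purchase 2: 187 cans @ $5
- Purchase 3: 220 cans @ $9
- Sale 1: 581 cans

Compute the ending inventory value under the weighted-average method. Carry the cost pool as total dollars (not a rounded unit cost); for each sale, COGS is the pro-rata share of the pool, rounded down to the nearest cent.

Ending inventory = $1,290.89

After Beginning: 193 on hand, pool $579.00 (≈ $3.0000 each)
After Purchase 1: 394 on hand, pool $1,785.00 (≈ $4.5305 each)
After Purchase 2: 581 on hand, pool $2,720.00 (≈ $4.6816 each)
After Purchase 3: 801 on hand, pool $4,700.00 (≈ $5.8677 each)
Sale 1, sell 581: 581/801 × $4,700.00 → $3,409.11
Ending inventory (cost pool remaining) = $1,290.89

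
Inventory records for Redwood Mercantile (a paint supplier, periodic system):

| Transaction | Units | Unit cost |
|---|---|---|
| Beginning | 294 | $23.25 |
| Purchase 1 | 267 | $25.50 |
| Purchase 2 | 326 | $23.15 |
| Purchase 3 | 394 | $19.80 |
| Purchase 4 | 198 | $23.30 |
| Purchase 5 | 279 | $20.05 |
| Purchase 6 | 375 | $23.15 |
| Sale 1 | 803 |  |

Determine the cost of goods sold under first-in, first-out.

Sale 1 (803) [FIFO — oldest first]: 294 @ $23.25 + 267 @ $25.50 + 242 @ $23.15 = $19,246.30
Ending inventory: 84 @ $23.15 + 394 @ $19.80 + 198 @ $23.30 + 279 @ $20.05 + 375 @ $23.15 = $28,634.40

COGS = $19,246.30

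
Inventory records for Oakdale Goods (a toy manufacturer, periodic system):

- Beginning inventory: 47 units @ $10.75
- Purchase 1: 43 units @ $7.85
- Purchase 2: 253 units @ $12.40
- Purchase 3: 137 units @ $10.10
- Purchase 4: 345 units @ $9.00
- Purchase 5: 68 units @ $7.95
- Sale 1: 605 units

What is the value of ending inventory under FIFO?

Ending inventory = $2,520.60

Sale 1 (605) [FIFO — oldest first]: 47 @ $10.75 + 43 @ $7.85 + 253 @ $12.40 + 137 @ $10.10 + 125 @ $9.00 = $6,488.70
Ending inventory: 220 @ $9.00 + 68 @ $7.95 = $2,520.60
Check: goods available $9,009.30 = COGS $6,488.70 + ending $2,520.60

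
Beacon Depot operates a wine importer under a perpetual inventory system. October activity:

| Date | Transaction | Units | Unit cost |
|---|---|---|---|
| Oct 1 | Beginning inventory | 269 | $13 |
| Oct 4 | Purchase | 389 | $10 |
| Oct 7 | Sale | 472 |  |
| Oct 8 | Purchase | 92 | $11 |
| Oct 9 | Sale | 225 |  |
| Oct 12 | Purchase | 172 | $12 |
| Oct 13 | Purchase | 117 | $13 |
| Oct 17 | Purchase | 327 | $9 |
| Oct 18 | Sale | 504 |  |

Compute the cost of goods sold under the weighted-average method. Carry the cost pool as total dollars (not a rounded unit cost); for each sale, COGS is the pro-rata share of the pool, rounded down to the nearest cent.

After Oct 1: 269 on hand, pool $3,497.00 (≈ $13.0000 each)
After Oct 4: 658 on hand, pool $7,387.00 (≈ $11.2264 each)
Oct 7, sell 472: 472/658 × $7,387.00 → $5,298.88
After Oct 8: 278 on hand, pool $3,100.12 (≈ $11.1515 each)
Oct 9, sell 225: 225/278 × $3,100.12 → $2,509.08
After Oct 12: 225 on hand, pool $2,655.04 (≈ $11.8002 each)
After Oct 13: 342 on hand, pool $4,176.04 (≈ $12.2106 each)
After Oct 17: 669 on hand, pool $7,119.04 (≈ $10.6413 each)
Oct 18, sell 504: 504/669 × $7,119.04 → $5,363.22
Total COGS = $5,298.88 + $2,509.08 + $5,363.22 = $13,171.18
Ending inventory (cost pool remaining) = $1,755.82

COGS = $13,171.18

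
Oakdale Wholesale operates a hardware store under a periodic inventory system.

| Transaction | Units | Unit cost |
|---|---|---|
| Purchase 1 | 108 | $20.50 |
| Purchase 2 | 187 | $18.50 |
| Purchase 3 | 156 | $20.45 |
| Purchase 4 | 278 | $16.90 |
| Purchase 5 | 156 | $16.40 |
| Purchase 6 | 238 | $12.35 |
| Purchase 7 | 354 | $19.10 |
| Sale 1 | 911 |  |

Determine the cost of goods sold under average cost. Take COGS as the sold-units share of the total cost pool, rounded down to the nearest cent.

Sale 1, sell 911: 911/1477 × $25,821.00 → $15,926.15
Ending inventory (cost pool remaining) = $9,894.85

COGS = $15,926.15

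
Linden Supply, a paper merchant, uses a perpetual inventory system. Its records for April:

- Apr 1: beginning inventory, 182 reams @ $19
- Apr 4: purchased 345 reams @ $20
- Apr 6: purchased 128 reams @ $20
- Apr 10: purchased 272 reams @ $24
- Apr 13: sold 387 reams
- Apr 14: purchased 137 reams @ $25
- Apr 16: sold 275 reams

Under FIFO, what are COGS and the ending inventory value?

Apr 13, 387 sold [FIFO — oldest first]: 182 @ $19 + 205 @ $20 = $7,558
Apr 16, 275 sold [FIFO — oldest first]: 140 @ $20 + 128 @ $20 + 7 @ $24 = $5,528
Total COGS = $7,558 + $5,528 = $13,086
Ending inventory: 265 @ $24 + 137 @ $25 = $9,785
Check: goods available $22,871 = COGS $13,086 + ending $9,785

COGS = $13,086; ending inventory = $9,785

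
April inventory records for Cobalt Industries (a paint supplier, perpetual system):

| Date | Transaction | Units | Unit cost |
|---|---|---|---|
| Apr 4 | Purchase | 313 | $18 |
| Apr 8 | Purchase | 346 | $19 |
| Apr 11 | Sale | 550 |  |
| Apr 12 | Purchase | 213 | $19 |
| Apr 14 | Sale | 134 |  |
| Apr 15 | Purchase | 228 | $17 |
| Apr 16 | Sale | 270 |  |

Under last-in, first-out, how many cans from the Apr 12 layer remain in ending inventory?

Apr 11, 550 sold [LIFO — newest first]: 346 @ $19 + 204 @ $18 = $10,246
Apr 14, 134 sold [LIFO — newest first]: 134 @ $19 = $2,546
Apr 16, 270 sold [LIFO — newest first]: 228 @ $17 + 42 @ $19 = $4,674
Total COGS = $10,246 + $2,546 + $4,674 = $17,466
Ending inventory: 109 @ $18 + 37 @ $19 = $2,665
Check: goods available $20,131 = COGS $17,466 + ending $2,665

37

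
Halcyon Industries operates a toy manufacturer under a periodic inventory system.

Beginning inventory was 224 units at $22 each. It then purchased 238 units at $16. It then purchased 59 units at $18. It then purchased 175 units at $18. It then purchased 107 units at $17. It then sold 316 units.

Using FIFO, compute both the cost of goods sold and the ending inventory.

COGS = $6,400; ending inventory = $8,367

Sale 1 (316) [FIFO — oldest first]: 224 @ $22 + 92 @ $16 = $6,400
Ending inventory: 146 @ $16 + 59 @ $18 + 175 @ $18 + 107 @ $17 = $8,367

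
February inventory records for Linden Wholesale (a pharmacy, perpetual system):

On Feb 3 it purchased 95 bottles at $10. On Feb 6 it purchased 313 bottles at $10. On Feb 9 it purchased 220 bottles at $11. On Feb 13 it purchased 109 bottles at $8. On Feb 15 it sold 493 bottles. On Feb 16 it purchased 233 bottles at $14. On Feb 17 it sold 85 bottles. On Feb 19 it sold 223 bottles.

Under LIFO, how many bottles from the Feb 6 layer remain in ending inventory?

74

Feb 15, 493 sold [LIFO — newest first]: 109 @ $8 + 220 @ $11 + 164 @ $10 = $4,932
Feb 17, 85 sold [LIFO — newest first]: 85 @ $14 = $1,190
Feb 19, 223 sold [LIFO — newest first]: 148 @ $14 + 75 @ $10 = $2,822
Total COGS = $4,932 + $1,190 + $2,822 = $8,944
Ending inventory: 95 @ $10 + 74 @ $10 = $1,690
Check: goods available $10,634 = COGS $8,944 + ending $1,690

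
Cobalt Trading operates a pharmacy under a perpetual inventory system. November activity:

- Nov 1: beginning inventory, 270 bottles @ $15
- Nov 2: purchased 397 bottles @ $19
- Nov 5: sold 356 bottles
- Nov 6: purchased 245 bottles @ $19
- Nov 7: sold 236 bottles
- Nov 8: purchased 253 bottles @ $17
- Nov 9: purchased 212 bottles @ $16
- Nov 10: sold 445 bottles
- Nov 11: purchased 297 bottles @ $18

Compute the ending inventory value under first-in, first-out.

Nov 5, 356 sold [FIFO — oldest first]: 270 @ $15 + 86 @ $19 = $5,684
Nov 7, 236 sold [FIFO — oldest first]: 236 @ $19 = $4,484
Nov 10, 445 sold [FIFO — oldest first]: 75 @ $19 + 245 @ $19 + 125 @ $17 = $8,205
Total COGS = $5,684 + $4,484 + $8,205 = $18,373
Ending inventory: 128 @ $17 + 212 @ $16 + 297 @ $18 = $10,914

Ending inventory = $10,914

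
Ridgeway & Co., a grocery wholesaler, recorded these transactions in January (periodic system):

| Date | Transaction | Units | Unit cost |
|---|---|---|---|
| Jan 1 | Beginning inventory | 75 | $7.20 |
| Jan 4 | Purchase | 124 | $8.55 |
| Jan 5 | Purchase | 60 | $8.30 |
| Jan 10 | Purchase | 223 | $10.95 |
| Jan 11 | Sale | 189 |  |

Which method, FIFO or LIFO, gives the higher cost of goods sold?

FIFO COGS: 75 @ $7.20 + 114 @ $8.55 = $1,514.70
LIFO COGS: 189 @ $10.95 = $2,069.55

LIFO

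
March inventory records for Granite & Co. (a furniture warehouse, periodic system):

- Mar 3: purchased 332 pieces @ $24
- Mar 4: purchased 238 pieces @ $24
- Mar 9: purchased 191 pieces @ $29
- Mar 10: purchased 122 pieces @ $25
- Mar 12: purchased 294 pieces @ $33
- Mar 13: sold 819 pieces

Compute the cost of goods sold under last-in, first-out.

COGS = $23,379

Mar 13, 819 sold [LIFO — newest first]: 294 @ $33 + 122 @ $25 + 191 @ $29 + 212 @ $24 = $23,379
Ending inventory: 332 @ $24 + 26 @ $24 = $8,592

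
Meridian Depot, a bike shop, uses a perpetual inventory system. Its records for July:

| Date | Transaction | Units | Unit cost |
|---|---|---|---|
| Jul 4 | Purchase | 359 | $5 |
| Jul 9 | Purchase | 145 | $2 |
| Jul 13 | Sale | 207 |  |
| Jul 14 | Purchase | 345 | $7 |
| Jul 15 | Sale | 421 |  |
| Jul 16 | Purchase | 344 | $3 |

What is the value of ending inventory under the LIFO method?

Ending inventory = $2,137

Jul 13, 207 sold [LIFO — newest first]: 145 @ $2 + 62 @ $5 = $600
Jul 15, 421 sold [LIFO — newest first]: 345 @ $7 + 76 @ $5 = $2,795
Total COGS = $600 + $2,795 = $3,395
Ending inventory: 221 @ $5 + 344 @ $3 = $2,137
Check: goods available $5,532 = COGS $3,395 + ending $2,137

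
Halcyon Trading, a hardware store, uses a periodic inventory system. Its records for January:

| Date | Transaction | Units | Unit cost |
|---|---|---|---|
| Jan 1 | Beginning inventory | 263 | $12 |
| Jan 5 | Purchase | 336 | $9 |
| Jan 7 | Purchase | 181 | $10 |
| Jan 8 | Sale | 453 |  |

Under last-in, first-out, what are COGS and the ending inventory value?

Jan 8, 453 sold [LIFO — newest first]: 181 @ $10 + 272 @ $9 = $4,258
Ending inventory: 263 @ $12 + 64 @ $9 = $3,732

COGS = $4,258; ending inventory = $3,732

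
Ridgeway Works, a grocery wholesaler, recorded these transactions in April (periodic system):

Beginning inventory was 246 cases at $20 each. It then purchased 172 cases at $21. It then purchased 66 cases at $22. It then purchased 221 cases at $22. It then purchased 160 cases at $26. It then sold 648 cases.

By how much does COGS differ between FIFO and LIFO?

$1,074

FIFO COGS: 246 @ $20 + 172 @ $21 + 66 @ $22 + 164 @ $22 = $13,592
LIFO COGS: 160 @ $26 + 221 @ $22 + 66 @ $22 + 172 @ $21 + 29 @ $20 = $14,666
Difference = |$13,592 − $14,666| = $1,074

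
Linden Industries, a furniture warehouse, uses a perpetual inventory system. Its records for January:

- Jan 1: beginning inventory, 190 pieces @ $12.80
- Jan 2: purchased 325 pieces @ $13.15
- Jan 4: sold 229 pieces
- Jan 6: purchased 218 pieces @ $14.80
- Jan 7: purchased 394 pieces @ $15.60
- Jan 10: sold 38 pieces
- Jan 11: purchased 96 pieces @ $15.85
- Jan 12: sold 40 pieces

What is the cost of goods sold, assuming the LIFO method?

Jan 4, 229 sold [LIFO — newest first]: 229 @ $13.15 = $3,011.35
Jan 10, 38 sold [LIFO — newest first]: 38 @ $15.60 = $592.80
Jan 12, 40 sold [LIFO — newest first]: 40 @ $15.85 = $634.00
Total COGS = $3,011.35 + $592.80 + $634.00 = $4,238.15
Ending inventory: 190 @ $12.80 + 96 @ $13.15 + 218 @ $14.80 + 356 @ $15.60 + 56 @ $15.85 = $13,362.00
Check: goods available $17,600.15 = COGS $4,238.15 + ending $13,362.00

COGS = $4,238.15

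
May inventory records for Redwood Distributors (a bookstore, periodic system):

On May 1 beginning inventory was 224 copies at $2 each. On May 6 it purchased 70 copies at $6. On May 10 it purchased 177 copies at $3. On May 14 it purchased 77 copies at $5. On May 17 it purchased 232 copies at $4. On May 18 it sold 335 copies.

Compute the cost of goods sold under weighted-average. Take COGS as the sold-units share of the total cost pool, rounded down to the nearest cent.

May 18, sell 335: 335/780 × $2,712.00 → $1,164.76
Ending inventory (cost pool remaining) = $1,547.24
Check: goods available $2,712.00 = COGS $1,164.76 + ending $1,547.24

COGS = $1,164.76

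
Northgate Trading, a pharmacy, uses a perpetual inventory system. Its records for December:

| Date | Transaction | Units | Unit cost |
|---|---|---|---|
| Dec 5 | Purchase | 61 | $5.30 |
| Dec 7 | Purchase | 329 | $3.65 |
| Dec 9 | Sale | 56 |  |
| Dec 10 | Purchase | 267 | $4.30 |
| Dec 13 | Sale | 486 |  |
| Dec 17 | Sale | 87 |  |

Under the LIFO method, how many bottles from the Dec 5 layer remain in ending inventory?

28

Dec 9, 56 sold [LIFO — newest first]: 56 @ $3.65 = $204.40
Dec 13, 486 sold [LIFO — newest first]: 267 @ $4.30 + 219 @ $3.65 = $1,947.45
Dec 17, 87 sold [LIFO — newest first]: 54 @ $3.65 + 33 @ $5.30 = $372.00
Total COGS = $204.40 + $1,947.45 + $372.00 = $2,523.85
Ending inventory: 28 @ $5.30 = $148.40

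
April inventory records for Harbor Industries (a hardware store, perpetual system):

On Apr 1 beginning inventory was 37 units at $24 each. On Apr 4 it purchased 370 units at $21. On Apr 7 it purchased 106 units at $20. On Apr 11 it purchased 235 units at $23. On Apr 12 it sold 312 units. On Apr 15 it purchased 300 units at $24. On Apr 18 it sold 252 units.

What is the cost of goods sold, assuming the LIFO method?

COGS = $12,993

Apr 12, 312 sold [LIFO — newest first]: 235 @ $23 + 77 @ $20 = $6,945
Apr 18, 252 sold [LIFO — newest first]: 252 @ $24 = $6,048
Total COGS = $6,945 + $6,048 = $12,993
Ending inventory: 37 @ $24 + 370 @ $21 + 29 @ $20 + 48 @ $24 = $10,390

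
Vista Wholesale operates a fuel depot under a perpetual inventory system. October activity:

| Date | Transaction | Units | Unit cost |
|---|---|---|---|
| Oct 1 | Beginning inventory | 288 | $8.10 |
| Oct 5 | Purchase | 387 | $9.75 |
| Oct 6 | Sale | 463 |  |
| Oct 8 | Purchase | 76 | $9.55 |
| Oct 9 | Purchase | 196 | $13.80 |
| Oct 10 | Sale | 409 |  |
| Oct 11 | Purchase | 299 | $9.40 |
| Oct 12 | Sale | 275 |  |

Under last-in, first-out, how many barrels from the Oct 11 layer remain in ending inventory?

Oct 6, 463 sold [LIFO — newest first]: 387 @ $9.75 + 76 @ $8.10 = $4,388.85
Oct 10, 409 sold [LIFO — newest first]: 196 @ $13.80 + 76 @ $9.55 + 137 @ $8.10 = $4,540.30
Oct 12, 275 sold [LIFO — newest first]: 275 @ $9.40 = $2,585.00
Total COGS = $4,388.85 + $4,540.30 + $2,585.00 = $11,514.15
Ending inventory: 75 @ $8.10 + 24 @ $9.40 = $833.10

24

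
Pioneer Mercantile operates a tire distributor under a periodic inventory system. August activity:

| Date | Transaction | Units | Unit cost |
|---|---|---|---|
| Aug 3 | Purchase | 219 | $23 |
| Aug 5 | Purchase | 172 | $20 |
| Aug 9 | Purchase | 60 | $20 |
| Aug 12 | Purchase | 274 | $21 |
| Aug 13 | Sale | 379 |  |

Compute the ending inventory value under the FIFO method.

Ending inventory = $7,194

Aug 13, 379 sold [FIFO — oldest first]: 219 @ $23 + 160 @ $20 = $8,237
Ending inventory: 12 @ $20 + 60 @ $20 + 274 @ $21 = $7,194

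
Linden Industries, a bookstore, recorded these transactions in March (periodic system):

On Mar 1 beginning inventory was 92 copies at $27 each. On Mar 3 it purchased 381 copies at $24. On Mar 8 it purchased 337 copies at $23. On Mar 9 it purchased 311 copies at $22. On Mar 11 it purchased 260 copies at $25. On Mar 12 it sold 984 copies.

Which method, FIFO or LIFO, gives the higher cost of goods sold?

FIFO

FIFO COGS: 92 @ $27 + 381 @ $24 + 337 @ $23 + 174 @ $22 = $23,207
LIFO COGS: 260 @ $25 + 311 @ $22 + 337 @ $23 + 76 @ $24 = $22,917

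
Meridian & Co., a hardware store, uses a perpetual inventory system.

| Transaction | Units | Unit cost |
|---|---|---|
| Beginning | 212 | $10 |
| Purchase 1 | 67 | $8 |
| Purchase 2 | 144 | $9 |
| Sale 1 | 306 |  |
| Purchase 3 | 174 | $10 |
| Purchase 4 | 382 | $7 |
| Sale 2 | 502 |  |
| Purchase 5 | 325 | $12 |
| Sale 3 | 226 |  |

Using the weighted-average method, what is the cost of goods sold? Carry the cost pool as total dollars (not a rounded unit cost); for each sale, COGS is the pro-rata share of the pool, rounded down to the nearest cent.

After Beginning: 212 on hand, pool $2,120.00 (≈ $10.0000 each)
After Purchase 1: 279 on hand, pool $2,656.00 (≈ $9.5197 each)
After Purchase 2: 423 on hand, pool $3,952.00 (≈ $9.3428 each)
Sale 1, sell 306: 306/423 × $3,952.00 → $2,858.89
After Purchase 3: 291 on hand, pool $2,833.11 (≈ $9.7358 each)
After Purchase 4: 673 on hand, pool $5,507.11 (≈ $8.1829 each)
Sale 2, sell 502: 502/673 × $5,507.11 → $4,107.82
After Purchase 5: 496 on hand, pool $5,299.29 (≈ $10.6841 each)
Sale 3, sell 226: 226/496 × $5,299.29 → $2,414.59
Total COGS = $2,858.89 + $4,107.82 + $2,414.59 = $9,381.30
Ending inventory (cost pool remaining) = $2,884.70

COGS = $9,381.30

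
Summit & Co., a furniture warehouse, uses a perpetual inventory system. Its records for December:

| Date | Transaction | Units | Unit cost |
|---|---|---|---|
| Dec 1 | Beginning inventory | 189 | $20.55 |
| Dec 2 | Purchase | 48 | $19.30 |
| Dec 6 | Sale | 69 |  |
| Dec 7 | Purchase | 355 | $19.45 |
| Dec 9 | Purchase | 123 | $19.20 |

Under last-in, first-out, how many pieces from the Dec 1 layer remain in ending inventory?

168

Dec 6, 69 sold [LIFO — newest first]: 48 @ $19.30 + 21 @ $20.55 = $1,357.95
Ending inventory: 168 @ $20.55 + 355 @ $19.45 + 123 @ $19.20 = $12,718.75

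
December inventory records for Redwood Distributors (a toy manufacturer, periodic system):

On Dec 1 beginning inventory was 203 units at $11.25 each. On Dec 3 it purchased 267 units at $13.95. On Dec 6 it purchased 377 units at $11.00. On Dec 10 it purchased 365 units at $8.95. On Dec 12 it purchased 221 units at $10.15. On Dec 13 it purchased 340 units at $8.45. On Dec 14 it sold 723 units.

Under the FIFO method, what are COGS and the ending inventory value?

COGS = $8,791.40; ending inventory = $9,746.90

Dec 14, 723 sold [FIFO — oldest first]: 203 @ $11.25 + 267 @ $13.95 + 253 @ $11.00 = $8,791.40
Ending inventory: 124 @ $11.00 + 365 @ $8.95 + 221 @ $10.15 + 340 @ $8.45 = $9,746.90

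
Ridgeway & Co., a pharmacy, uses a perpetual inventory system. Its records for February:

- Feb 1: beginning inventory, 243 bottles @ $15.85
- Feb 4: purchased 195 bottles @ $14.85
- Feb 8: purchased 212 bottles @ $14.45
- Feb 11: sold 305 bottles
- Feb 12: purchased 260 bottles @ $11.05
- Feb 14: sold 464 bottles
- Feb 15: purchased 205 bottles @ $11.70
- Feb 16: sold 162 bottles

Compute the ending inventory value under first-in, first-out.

Ending inventory = $2,152.80

Feb 11, 305 sold [FIFO — oldest first]: 243 @ $15.85 + 62 @ $14.85 = $4,772.25
Feb 14, 464 sold [FIFO — oldest first]: 133 @ $14.85 + 212 @ $14.45 + 119 @ $11.05 = $6,353.40
Feb 16, 162 sold [FIFO — oldest first]: 141 @ $11.05 + 21 @ $11.70 = $1,803.75
Total COGS = $4,772.25 + $6,353.40 + $1,803.75 = $12,929.40
Ending inventory: 184 @ $11.70 = $2,152.80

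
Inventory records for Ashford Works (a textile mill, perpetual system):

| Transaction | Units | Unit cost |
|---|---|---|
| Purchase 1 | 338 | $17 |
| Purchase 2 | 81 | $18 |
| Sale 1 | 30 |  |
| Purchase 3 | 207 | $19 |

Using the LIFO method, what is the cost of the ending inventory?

Ending inventory = $10,597

Sale 1 (30) [LIFO — newest first]: 30 @ $18 = $540
Ending inventory: 338 @ $17 + 51 @ $18 + 207 @ $19 = $10,597
Check: goods available $11,137 = COGS $540 + ending $10,597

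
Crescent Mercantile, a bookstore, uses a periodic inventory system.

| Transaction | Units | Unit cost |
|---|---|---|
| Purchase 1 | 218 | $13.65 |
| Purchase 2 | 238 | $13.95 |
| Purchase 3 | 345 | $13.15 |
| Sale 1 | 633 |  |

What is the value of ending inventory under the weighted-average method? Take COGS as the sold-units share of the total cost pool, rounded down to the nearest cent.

Ending inventory = $2,272.00

Sale 1, sell 633: 633/801 × $10,832.55 → $8,560.55
Ending inventory (cost pool remaining) = $2,272.00
Check: goods available $10,832.55 = COGS $8,560.55 + ending $2,272.00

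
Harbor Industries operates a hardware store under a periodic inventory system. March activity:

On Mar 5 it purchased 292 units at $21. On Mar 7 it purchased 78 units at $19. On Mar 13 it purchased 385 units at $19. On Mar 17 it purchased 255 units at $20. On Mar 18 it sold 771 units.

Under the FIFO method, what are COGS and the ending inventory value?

Mar 18, 771 sold [FIFO — oldest first]: 292 @ $21 + 78 @ $19 + 385 @ $19 + 16 @ $20 = $15,249
Ending inventory: 239 @ $20 = $4,780

COGS = $15,249; ending inventory = $4,780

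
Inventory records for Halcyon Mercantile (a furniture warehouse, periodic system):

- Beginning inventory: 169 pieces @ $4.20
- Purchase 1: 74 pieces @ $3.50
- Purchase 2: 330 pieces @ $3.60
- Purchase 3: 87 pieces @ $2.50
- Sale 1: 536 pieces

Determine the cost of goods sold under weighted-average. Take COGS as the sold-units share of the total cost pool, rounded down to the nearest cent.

Sale 1, sell 536: 536/660 × $2,374.30 → $1,928.21
Ending inventory (cost pool remaining) = $446.09

COGS = $1,928.21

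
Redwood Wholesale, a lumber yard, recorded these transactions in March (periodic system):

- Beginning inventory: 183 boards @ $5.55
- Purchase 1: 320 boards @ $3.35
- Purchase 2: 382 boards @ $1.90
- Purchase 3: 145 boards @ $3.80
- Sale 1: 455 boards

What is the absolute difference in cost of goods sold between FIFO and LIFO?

FIFO COGS: 183 @ $5.55 + 272 @ $3.35 = $1,926.85
LIFO COGS: 145 @ $3.80 + 310 @ $1.90 = $1,140.00
Difference = |$1,926.85 − $1,140.00| = $786.85

$786.85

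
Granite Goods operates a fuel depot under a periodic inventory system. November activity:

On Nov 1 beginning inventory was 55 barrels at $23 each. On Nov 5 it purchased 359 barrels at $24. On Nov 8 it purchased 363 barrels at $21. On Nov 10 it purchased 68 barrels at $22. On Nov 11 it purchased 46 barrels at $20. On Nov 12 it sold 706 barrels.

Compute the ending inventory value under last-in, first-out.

Nov 12, 706 sold [LIFO — newest first]: 46 @ $20 + 68 @ $22 + 363 @ $21 + 229 @ $24 = $15,535
Ending inventory: 55 @ $23 + 130 @ $24 = $4,385

Ending inventory = $4,385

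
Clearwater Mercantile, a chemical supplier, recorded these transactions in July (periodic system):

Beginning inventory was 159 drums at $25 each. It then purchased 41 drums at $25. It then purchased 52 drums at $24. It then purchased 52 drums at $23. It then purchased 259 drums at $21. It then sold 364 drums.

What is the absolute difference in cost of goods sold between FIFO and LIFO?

FIFO COGS: 159 @ $25 + 41 @ $25 + 52 @ $24 + 52 @ $23 + 60 @ $21 = $8,704
LIFO COGS: 259 @ $21 + 52 @ $23 + 52 @ $24 + 1 @ $25 = $7,908
Difference = |$8,704 − $7,908| = $796

$796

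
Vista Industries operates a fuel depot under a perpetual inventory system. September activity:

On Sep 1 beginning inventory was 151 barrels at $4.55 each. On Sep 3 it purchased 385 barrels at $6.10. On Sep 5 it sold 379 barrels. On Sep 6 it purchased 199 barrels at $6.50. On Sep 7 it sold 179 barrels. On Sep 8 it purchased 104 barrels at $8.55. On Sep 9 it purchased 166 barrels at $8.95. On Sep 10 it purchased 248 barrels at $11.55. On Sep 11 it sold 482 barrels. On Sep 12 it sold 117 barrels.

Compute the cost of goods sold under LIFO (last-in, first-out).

COGS = $9,131.55

Sep 5, 379 sold [LIFO — newest first]: 379 @ $6.10 = $2,311.90
Sep 7, 179 sold [LIFO — newest first]: 179 @ $6.50 = $1,163.50
Sep 11, 482 sold [LIFO — newest first]: 248 @ $11.55 + 166 @ $8.95 + 68 @ $8.55 = $4,931.50
Sep 12, 117 sold [LIFO — newest first]: 36 @ $8.55 + 20 @ $6.50 + 6 @ $6.10 + 55 @ $4.55 = $724.65
Total COGS = $2,311.90 + $1,163.50 + $4,931.50 + $724.65 = $9,131.55
Ending inventory: 96 @ $4.55 = $436.80
Check: goods available $9,568.35 = COGS $9,131.55 + ending $436.80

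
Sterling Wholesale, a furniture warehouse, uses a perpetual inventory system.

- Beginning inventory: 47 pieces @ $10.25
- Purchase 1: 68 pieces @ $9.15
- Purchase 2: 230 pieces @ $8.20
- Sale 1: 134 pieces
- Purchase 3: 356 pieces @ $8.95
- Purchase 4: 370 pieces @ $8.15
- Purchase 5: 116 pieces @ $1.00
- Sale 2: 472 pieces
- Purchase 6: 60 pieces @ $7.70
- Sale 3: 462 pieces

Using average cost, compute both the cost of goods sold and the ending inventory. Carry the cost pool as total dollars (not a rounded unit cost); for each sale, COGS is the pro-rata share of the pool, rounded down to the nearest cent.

COGS = $8,385.45; ending inventory = $1,384.20

After Beginning: 47 on hand, pool $481.75 (≈ $10.2500 each)
After Purchase 1: 115 on hand, pool $1,103.95 (≈ $9.5996 each)
After Purchase 2: 345 on hand, pool $2,989.95 (≈ $8.6665 each)
Sale 1, sell 134: 134/345 × $2,989.95 → $1,161.31
After Purchase 3: 567 on hand, pool $5,014.84 (≈ $8.8445 each)
After Purchase 4: 937 on hand, pool $8,030.34 (≈ $8.5703 each)
After Purchase 5: 1053 on hand, pool $8,146.34 (≈ $7.7363 each)
Sale 2, sell 472: 472/1053 × $8,146.34 → $3,651.54
After Purchase 6: 641 on hand, pool $4,956.80 (≈ $7.7329 each)
Sale 3, sell 462: 462/641 × $4,956.80 → $3,572.60
Total COGS = $1,161.31 + $3,651.54 + $3,572.60 = $8,385.45
Ending inventory (cost pool remaining) = $1,384.20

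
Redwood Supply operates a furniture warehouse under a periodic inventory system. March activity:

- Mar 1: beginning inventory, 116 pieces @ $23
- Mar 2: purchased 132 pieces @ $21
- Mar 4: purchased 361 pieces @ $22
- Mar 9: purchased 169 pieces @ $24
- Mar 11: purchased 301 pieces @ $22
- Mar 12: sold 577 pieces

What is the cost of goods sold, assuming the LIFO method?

COGS = $13,032

Mar 12, 577 sold [LIFO — newest first]: 301 @ $22 + 169 @ $24 + 107 @ $22 = $13,032
Ending inventory: 116 @ $23 + 132 @ $21 + 254 @ $22 = $11,028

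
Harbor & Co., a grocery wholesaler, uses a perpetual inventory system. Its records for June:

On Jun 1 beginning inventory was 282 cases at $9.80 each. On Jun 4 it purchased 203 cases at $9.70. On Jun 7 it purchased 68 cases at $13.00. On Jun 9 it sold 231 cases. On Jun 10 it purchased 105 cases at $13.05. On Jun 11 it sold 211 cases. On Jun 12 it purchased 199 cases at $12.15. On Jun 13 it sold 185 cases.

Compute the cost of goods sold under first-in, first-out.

Jun 9, 231 sold [FIFO — oldest first]: 231 @ $9.80 = $2,263.80
Jun 11, 211 sold [FIFO — oldest first]: 51 @ $9.80 + 160 @ $9.70 = $2,051.80
Jun 13, 185 sold [FIFO — oldest first]: 43 @ $9.70 + 68 @ $13.00 + 74 @ $13.05 = $2,266.80
Total COGS = $2,263.80 + $2,051.80 + $2,266.80 = $6,582.40
Ending inventory: 31 @ $13.05 + 199 @ $12.15 = $2,822.40
Check: goods available $9,404.80 = COGS $6,582.40 + ending $2,822.40

COGS = $6,582.40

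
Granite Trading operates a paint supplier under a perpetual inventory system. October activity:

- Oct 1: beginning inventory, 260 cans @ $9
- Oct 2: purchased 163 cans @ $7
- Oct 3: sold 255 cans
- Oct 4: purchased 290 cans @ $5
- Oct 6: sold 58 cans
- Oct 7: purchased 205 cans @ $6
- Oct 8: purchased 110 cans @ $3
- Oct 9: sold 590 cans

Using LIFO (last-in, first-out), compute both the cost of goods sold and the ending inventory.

COGS = $5,366; ending inventory = $1,125

Oct 3, 255 sold [LIFO — newest first]: 163 @ $7 + 92 @ $9 = $1,969
Oct 6, 58 sold [LIFO — newest first]: 58 @ $5 = $290
Oct 9, 590 sold [LIFO — newest first]: 110 @ $3 + 205 @ $6 + 232 @ $5 + 43 @ $9 = $3,107
Total COGS = $1,969 + $290 + $3,107 = $5,366
Ending inventory: 125 @ $9 = $1,125
Check: goods available $6,491 = COGS $5,366 + ending $1,125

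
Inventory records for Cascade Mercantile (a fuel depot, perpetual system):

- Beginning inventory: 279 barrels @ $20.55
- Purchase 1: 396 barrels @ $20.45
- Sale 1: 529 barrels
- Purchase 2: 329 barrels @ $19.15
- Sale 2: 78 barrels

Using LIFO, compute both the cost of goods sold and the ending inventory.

COGS = $12,325.05; ending inventory = $7,806.95

Sale 1 (529) [LIFO — newest first]: 396 @ $20.45 + 133 @ $20.55 = $10,831.35
Sale 2 (78) [LIFO — newest first]: 78 @ $19.15 = $1,493.70
Total COGS = $10,831.35 + $1,493.70 = $12,325.05
Ending inventory: 146 @ $20.55 + 251 @ $19.15 = $7,806.95
Check: goods available $20,132.00 = COGS $12,325.05 + ending $7,806.95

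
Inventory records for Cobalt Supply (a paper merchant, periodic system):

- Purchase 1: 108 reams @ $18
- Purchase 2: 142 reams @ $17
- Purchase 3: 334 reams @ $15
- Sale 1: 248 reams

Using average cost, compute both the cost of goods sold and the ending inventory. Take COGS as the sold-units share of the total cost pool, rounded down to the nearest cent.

Sale 1, sell 248: 248/584 × $9,368.00 → $3,978.19
Ending inventory (cost pool remaining) = $5,389.81
Check: goods available $9,368.00 = COGS $3,978.19 + ending $5,389.81

COGS = $3,978.19; ending inventory = $5,389.81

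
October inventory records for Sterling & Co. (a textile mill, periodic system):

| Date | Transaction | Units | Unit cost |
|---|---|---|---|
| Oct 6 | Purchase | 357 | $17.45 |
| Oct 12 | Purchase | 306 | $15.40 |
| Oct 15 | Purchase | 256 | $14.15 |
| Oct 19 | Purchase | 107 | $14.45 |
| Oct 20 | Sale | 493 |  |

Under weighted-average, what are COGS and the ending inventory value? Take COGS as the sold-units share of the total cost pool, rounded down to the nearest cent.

Oct 20, sell 493: 493/1026 × $16,110.60 → $7,741.25
Ending inventory (cost pool remaining) = $8,369.35

COGS = $7,741.25; ending inventory = $8,369.35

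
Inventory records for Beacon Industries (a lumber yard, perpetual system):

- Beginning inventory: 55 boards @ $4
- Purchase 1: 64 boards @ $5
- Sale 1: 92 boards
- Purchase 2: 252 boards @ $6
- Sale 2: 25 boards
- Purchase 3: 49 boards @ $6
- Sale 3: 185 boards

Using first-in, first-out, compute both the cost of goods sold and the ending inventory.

COGS = $1,638; ending inventory = $708

Sale 1 (92) [FIFO — oldest first]: 55 @ $4 + 37 @ $5 = $405
Sale 2 (25) [FIFO — oldest first]: 25 @ $5 = $125
Sale 3 (185) [FIFO — oldest first]: 2 @ $5 + 183 @ $6 = $1,108
Total COGS = $405 + $125 + $1,108 = $1,638
Ending inventory: 69 @ $6 + 49 @ $6 = $708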